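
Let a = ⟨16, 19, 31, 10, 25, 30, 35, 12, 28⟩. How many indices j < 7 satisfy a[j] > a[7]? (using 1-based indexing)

The element at index 7 is 35.
Elements before it: 16, 19, 31, 10, 25, 30
None of them are larger than 35.

0 such elements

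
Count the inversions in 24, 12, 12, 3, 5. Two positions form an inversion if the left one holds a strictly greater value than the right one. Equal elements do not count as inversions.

8 inversions

For each element, count later entries that are smaller:
24: 4
12: 2
12: 2
3: 0
5: 0
Sum: 4 + 2 + 2 + 0 + 0 = 8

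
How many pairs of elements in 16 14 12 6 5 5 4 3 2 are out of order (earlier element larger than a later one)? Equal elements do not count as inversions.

35 inversions

Count, for each position, how many later elements it exceeds:
16 → 14, 12, 6, 5, 5, 4, 3, 2 → 8
14 → 12, 6, 5, 5, 4, 3, 2 → 7
12 → 6, 5, 5, 4, 3, 2 → 6
6 → 5, 5, 4, 3, 2 → 5
5 → 4, 3, 2 → 3
5 → 4, 3, 2 → 3
4 → 3, 2 → 2
3 → 2 → 1
2 → none → 0
Sum: 8 + 7 + 6 + 5 + 3 + 3 + 2 + 1 + 0 = 35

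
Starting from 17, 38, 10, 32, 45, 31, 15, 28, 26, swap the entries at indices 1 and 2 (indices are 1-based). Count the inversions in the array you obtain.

Positions 1 and 2 hold 17 and 38; after swapping, the array is [38, 17, 10, 32, 45, 31, 15, 28, 26].
Element-by-element contributions:
38: 7
17: 2
10: 0
32: 4
45: 4
31: 3
15: 0
28: 1
26: 0
Sum: 7 + 2 + 0 + 4 + 4 + 3 + 0 + 1 + 0 = 21

21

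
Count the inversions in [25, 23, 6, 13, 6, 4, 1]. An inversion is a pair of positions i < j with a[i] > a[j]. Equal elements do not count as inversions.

19 inversions

Element-by-element contributions:
25: 6
23: 5
6: 2
13: 3
6: 2
4: 1
1: 0
Sum: 6 + 5 + 2 + 3 + 2 + 1 + 0 = 19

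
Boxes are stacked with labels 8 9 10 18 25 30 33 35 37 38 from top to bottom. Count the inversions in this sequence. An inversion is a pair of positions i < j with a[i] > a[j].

For each element, count later entries that are smaller:
8: 0
9: 0
10: 0
18: 0
25: 0
30: 0
33: 0
35: 0
37: 0
38: 0
Sum: 0 + 0 + 0 + 0 + 0 + 0 + 0 + 0 + 0 + 0 = 0

0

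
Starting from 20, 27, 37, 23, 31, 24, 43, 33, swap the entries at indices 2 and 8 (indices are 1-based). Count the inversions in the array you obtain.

11 inversions

Positions 2 and 8 hold 27 and 33; after swapping, the array is [20, 33, 37, 23, 31, 24, 43, 27].
Count, for each position, how many later elements it exceeds:
20: 0
33: 4
37: 4
23: 0
31: 2
24: 0
43: 1
27: 0
Sum: 0 + 4 + 4 + 0 + 2 + 0 + 1 + 0 = 11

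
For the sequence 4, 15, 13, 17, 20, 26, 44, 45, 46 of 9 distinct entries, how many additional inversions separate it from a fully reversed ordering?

35 inversions short

Maximum inversions for 9 distinct elements is C(9, 2) = 9·8/2 = 36.
Current inversions — for each element, count later smaller elements:
4: 0
15: 1
13: 0
17: 0
20: 0
26: 0
44: 0
45: 0
46: 0
Current total: 0 + 1 + 0 + 0 + 0 + 0 + 0 + 0 + 0 = 1
Shortfall: 36 − 1 = 35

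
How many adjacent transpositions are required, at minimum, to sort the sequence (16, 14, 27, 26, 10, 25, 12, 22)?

Swaps: 16

The minimum number of adjacent swaps to sort an array equals its inversion count, since every such swap removes exactly one inversion.
Count inversions — for each element, later elements that are smaller:
16: 14, 10, 12 → 3
14: 10, 12 → 2
27: 26, 10, 25, 12, 22 → 5
26: 10, 25, 12, 22 → 4
10: none → 0
25: 12, 22 → 2
12: none → 0
22: none → 0
Total inversions: 3 + 2 + 5 + 4 + 0 + 2 + 0 + 0 = 16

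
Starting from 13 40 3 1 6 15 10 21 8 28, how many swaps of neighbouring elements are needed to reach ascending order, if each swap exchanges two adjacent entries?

Swaps: 18

Each adjacent swap fixes exactly one inversion, so the minimum swap count equals the number of inversions.
Count inversions — for each element, later elements that are smaller:
13: 3, 1, 6, 10, 8 → 5
40: 3, 1, 6, 15, 10, 21, 8, 28 → 8
3: 1 → 1
1: none → 0
6: none → 0
15: 10, 8 → 2
10: 8 → 1
21: 8 → 1
8: none → 0
28: none → 0
Total inversions: 5 + 8 + 1 + 0 + 0 + 2 + 1 + 1 + 0 + 0 = 18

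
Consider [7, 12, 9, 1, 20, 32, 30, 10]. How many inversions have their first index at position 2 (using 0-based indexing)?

The element at index 2 is 9.
Elements after it: 1, 20, 32, 30, 10
Those smaller than 9: 1

1 such element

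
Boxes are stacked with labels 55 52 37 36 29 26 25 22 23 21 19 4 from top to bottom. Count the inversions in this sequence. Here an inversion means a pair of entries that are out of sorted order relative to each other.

65

For each element, count later entries that are smaller:
55: 11
52: 10
37: 9
36: 8
29: 7
26: 6
25: 5
22: 3
23: 3
21: 2
19: 1
4: 0
Sum: 11 + 10 + 9 + 8 + 7 + 6 + 5 + 3 + 3 + 2 + 1 + 0 = 65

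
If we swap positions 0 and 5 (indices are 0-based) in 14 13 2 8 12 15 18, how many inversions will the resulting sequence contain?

Positions 0 and 5 hold 14 and 15; after swapping, the array is [15, 13, 2, 8, 12, 14, 18].
Sweep left to right; for each value list the smaller values that follow it:
15 → 13, 2, 8, 12, 14 → 5
13 → 2, 8, 12 → 3
2 → none → 0
8 → none → 0
12 → none → 0
14 → none → 0
18 → none → 0
Sum: 5 + 3 + 0 + 0 + 0 + 0 + 0 = 8

Inversions: 8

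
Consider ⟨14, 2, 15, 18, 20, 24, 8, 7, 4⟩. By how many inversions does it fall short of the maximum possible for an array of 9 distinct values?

Maximum inversions for 9 distinct elements is C(9, 2) = 9·8/2 = 36.
Current inversions — for each element, count later smaller elements:
14: 4
2: 0
15: 3
18: 3
20: 3
24: 3
8: 2
7: 1
4: 0
Current total: 4 + 0 + 3 + 3 + 3 + 3 + 2 + 1 + 0 = 19
Shortfall: 36 − 19 = 17

17 inversions short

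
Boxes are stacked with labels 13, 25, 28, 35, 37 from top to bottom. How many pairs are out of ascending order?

0 out-of-order pairs

For each element, count later entries that are smaller:
13: 0
25: 0
28: 0
35: 0
37: 0
Sum: 0 + 0 + 0 + 0 + 0 = 0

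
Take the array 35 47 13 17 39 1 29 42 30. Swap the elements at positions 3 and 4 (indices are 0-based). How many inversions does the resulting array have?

19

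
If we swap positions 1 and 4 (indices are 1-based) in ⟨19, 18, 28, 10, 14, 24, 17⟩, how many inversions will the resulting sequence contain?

Positions 1 and 4 hold 19 and 10; after swapping, the array is [10, 18, 28, 19, 14, 24, 17].
Element-by-element contributions:
10: 0
18: 2
28: 4
19: 2
14: 0
24: 1
17: 0
Sum: 0 + 2 + 4 + 2 + 0 + 1 + 0 = 9

There are 9 inversions.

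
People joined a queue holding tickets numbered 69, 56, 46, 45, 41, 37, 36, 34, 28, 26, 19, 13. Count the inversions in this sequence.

There are 66 inversions.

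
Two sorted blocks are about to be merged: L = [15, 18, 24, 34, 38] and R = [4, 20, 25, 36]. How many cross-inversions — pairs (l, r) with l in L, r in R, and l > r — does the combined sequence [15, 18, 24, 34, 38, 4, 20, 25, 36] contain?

Cross-inversions: 11

Count, for every r in R, how many entries of L exceed r:
r = 4: 15, 18, 24, 34, 38 → 5
r = 20: 24, 34, 38 → 3
r = 25: 34, 38 → 2
r = 36: 38 → 1
Cross-inversions: 5 + 3 + 2 + 1 = 11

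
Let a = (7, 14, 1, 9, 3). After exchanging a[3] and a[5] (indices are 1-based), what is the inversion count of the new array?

Positions 3 and 5 hold 1 and 3; after swapping, the array is [7, 14, 3, 9, 1].
Count, for each position, how many later elements it exceeds:
7: 2
14: 3
3: 1
9: 1
1: 0
Sum: 2 + 3 + 1 + 1 + 0 = 7

There are 7 inversions.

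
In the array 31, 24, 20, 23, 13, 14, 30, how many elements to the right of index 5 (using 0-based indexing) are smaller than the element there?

The element at index 5 is 14.
Elements after it: 30
None of them are smaller than 14.

0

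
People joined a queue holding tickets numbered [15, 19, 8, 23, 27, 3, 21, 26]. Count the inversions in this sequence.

Sweep left to right; for each value list the smaller values that follow it:
15 → 8, 3 → 2
19 → 8, 3 → 2
8 → 3 → 1
23 → 3, 21 → 2
27 → 3, 21, 26 → 3
3 → none → 0
21 → none → 0
26 → none → 0
Sum: 2 + 2 + 1 + 2 + 3 + 0 + 0 + 0 = 10

Inversions: 10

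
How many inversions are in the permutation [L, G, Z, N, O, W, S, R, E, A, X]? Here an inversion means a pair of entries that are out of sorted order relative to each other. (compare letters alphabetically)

There are 27 inversions.

For each element, count later entries that are smaller:
L → G, E, A → 3
G → E, A → 2
Z → N, O, W, S, R, E, A, X → 8
N → E, A → 2
O → E, A → 2
W → S, R, E, A → 4
S → R, E, A → 3
R → E, A → 2
E → A → 1
A → none → 0
X → none → 0
Sum: 3 + 2 + 8 + 2 + 2 + 4 + 3 + 2 + 1 + 0 + 0 = 27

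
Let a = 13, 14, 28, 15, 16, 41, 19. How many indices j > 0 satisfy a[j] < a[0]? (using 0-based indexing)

The element at index 0 is 13.
Elements after it: 14, 28, 15, 16, 41, 19
None of them are smaller than 13.

0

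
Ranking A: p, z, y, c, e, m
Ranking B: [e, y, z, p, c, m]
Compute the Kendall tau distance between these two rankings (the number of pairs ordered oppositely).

7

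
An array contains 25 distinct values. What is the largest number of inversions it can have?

300

A reversed (strictly descending) arrangement makes every pair an inversion, giving C(25, 2) inversions.
C(25, 2) = 25·24/2 = 300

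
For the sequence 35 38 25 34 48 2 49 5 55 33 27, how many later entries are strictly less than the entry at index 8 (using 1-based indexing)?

The element at index 8 is 5.
Elements after it: 55, 33, 27
None of them are smaller than 5.

0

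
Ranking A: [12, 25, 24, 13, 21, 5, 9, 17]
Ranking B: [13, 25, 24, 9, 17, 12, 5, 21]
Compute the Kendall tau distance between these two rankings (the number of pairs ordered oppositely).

Assign each item its position (1..8) in the first ordering, then rewrite the second ordering as that position sequence:
positions: 12→1, 25→2, 24→3, 13→4, 21→5, 5→6, 9→7, 17→8
second ordering as positions: [4, 2, 3, 7, 8, 1, 6, 5]
Discordant pairs = inversions in this position sequence.
4: 2, 3, 1 → 3
2: 1 → 1
3: 1 → 1
7: 1, 6, 5 → 3
8: 1, 6, 5 → 3
1: 0
6: 5 → 1
5: 0
Total: 3 + 1 + 1 + 3 + 3 + 0 + 1 + 0 = 12

12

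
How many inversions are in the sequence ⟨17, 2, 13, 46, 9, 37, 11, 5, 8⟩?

There are 22 inversions.

For each element, count later entries that are smaller:
17: 6
2: 0
13: 4
46: 5
9: 2
37: 3
11: 2
5: 0
8: 0
Sum: 6 + 0 + 4 + 5 + 2 + 3 + 2 + 0 + 0 = 22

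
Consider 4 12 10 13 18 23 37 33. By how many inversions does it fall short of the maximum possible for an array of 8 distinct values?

Maximum inversions for 8 distinct elements is C(8, 2) = 8·7/2 = 28.
Current inversions — for each element, count later smaller elements:
4: 0
12: 1
10: 0
13: 0
18: 0
23: 0
37: 1
33: 0
Current total: 0 + 1 + 0 + 0 + 0 + 0 + 1 + 0 = 2
Shortfall: 28 − 2 = 26

26 inversions short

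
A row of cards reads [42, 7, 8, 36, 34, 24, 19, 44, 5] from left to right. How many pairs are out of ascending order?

Inversions: 20

Count, for each position, how many later elements it exceeds:
42 → 7, 8, 36, 34, 24, 19, 5 → 7
7 → 5 → 1
8 → 5 → 1
36 → 34, 24, 19, 5 → 4
34 → 24, 19, 5 → 3
24 → 19, 5 → 2
19 → 5 → 1
44 → 5 → 1
5 → none → 0
Sum: 7 + 1 + 1 + 4 + 3 + 2 + 1 + 1 + 0 = 20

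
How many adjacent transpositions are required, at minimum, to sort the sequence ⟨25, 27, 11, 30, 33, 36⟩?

There are 2 swaps.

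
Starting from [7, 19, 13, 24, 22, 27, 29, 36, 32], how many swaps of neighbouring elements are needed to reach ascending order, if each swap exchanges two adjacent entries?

Adjacent swaps: 3

Each adjacent swap fixes exactly one inversion, so the minimum swap count equals the number of inversions.
Count inversions — for each element, later elements that are smaller:
7: none → 0
19: 13 → 1
13: none → 0
24: 22 → 1
22: none → 0
27: none → 0
29: none → 0
36: 32 → 1
32: none → 0
Total inversions: 0 + 1 + 0 + 1 + 0 + 0 + 0 + 1 + 0 = 3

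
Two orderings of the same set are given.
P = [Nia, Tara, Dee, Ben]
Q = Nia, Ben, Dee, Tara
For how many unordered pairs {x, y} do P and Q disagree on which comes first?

Assign each item its position (1..4) in the first ordering, then rewrite the second ordering as that position sequence:
positions: Nia→1, Tara→2, Dee→3, Ben→4
second ordering as positions: [1, 4, 3, 2]
Discordant pairs = inversions in this position sequence.
1: 0
4: 3, 2 → 2
3: 2 → 1
2: 0
Total: 0 + 2 + 1 + 0 = 3

3 disagreeing pairs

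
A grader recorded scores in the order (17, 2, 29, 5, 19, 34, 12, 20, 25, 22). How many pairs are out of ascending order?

15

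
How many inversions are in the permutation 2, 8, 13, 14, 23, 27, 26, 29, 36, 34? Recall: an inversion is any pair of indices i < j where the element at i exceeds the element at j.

Count, for each position, how many later elements it exceeds:
2 → none → 0
8 → none → 0
13 → none → 0
14 → none → 0
23 → none → 0
27 → 26 → 1
26 → none → 0
29 → none → 0
36 → 34 → 1
34 → none → 0
Sum: 0 + 0 + 0 + 0 + 0 + 1 + 0 + 0 + 1 + 0 = 2

2 inversions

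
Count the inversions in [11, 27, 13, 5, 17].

5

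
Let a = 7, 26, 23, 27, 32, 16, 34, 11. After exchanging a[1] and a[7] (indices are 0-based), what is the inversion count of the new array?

Positions 1 and 7 hold 26 and 11; after swapping, the array is [7, 11, 23, 27, 32, 16, 34, 26].
Sweep left to right; for each value list the smaller values that follow it:
7 → none → 0
11 → none → 0
23 → 16 → 1
27 → 16, 26 → 2
32 → 16, 26 → 2
16 → none → 0
34 → 26 → 1
26 → none → 0
Sum: 0 + 0 + 1 + 2 + 2 + 0 + 1 + 0 = 6

There are 6 inversions.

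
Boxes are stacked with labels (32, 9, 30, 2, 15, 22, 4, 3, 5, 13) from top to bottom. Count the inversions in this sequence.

29 inversions

For each element, count later entries that are smaller:
32 → 9, 30, 2, 15, 22, 4, 3, 5, 13 → 9
9 → 2, 4, 3, 5 → 4
30 → 2, 15, 22, 4, 3, 5, 13 → 7
2 → none → 0
15 → 4, 3, 5, 13 → 4
22 → 4, 3, 5, 13 → 4
4 → 3 → 1
3 → none → 0
5 → none → 0
13 → none → 0
Sum: 9 + 4 + 7 + 0 + 4 + 4 + 1 + 0 + 0 + 0 = 29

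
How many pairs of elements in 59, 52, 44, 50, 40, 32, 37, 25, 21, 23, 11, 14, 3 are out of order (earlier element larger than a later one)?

74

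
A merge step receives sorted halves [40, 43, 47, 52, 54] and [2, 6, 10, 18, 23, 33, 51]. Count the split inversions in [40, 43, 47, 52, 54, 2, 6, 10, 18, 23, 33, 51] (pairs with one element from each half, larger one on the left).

Count, for every r in R, how many entries of L exceed r:
r = 2: 40, 43, 47, 52, 54 → 5
r = 6: 40, 43, 47, 52, 54 → 5
r = 10: 40, 43, 47, 52, 54 → 5
r = 18: 40, 43, 47, 52, 54 → 5
r = 23: 40, 43, 47, 52, 54 → 5
r = 33: 40, 43, 47, 52, 54 → 5
r = 51: 52, 54 → 2
Cross-inversions: 5 + 5 + 5 + 5 + 5 + 5 + 2 = 32

Split inversions: 32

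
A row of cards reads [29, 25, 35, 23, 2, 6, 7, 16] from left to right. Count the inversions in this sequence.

20 out-of-order pairs

Element-by-element contributions:
29: 6
25: 5
35: 5
23: 4
2: 0
6: 0
7: 0
16: 0
Sum: 6 + 5 + 5 + 4 + 0 + 0 + 0 + 0 = 20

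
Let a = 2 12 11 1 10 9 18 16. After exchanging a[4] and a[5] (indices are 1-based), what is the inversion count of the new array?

11 inversions

Positions 4 and 5 hold 1 and 10; after swapping, the array is [2, 12, 11, 10, 1, 9, 18, 16].
Element-by-element contributions:
2: 1
12: 4
11: 3
10: 2
1: 0
9: 0
18: 1
16: 0
Sum: 1 + 4 + 3 + 2 + 0 + 0 + 1 + 0 = 11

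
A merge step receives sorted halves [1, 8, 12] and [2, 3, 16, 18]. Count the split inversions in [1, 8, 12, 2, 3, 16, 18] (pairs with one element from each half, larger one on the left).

4 cross-inversions

For each element r of the right run, count left-run elements greater than r:
r = 2: 8, 12 → 2
r = 3: 8, 12 → 2
r = 16: none → 0
r = 18: none → 0
Cross-inversions: 2 + 2 + 0 + 0 = 4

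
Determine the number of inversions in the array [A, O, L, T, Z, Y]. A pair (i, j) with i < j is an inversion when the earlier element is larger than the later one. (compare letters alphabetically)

For each element, count later entries that are smaller:
A: 0
O: 1
L: 0
T: 0
Z: 1
Y: 0
Sum: 0 + 1 + 0 + 0 + 1 + 0 = 2

2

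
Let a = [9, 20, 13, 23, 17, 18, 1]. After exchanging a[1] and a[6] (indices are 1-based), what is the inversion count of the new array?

There are 16 inversions.

Positions 1 and 6 hold 9 and 18; after swapping, the array is [18, 20, 13, 23, 17, 9, 1].
For each element, count later entries that are smaller:
18: 4
20: 4
13: 2
23: 3
17: 2
9: 1
1: 0
Sum: 4 + 4 + 2 + 3 + 2 + 1 + 0 = 16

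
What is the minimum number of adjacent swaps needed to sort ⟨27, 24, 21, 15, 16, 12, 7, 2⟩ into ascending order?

27

The minimum number of adjacent swaps to sort an array equals its inversion count, since every such swap removes exactly one inversion.
Count inversions — for each element, later elements that are smaller:
27: 24, 21, 15, 16, 12, 7, 2 → 7
24: 21, 15, 16, 12, 7, 2 → 6
21: 15, 16, 12, 7, 2 → 5
15: 12, 7, 2 → 3
16: 12, 7, 2 → 3
12: 7, 2 → 2
7: 2 → 1
2: none → 0
Total inversions: 7 + 6 + 5 + 3 + 3 + 2 + 1 + 0 = 27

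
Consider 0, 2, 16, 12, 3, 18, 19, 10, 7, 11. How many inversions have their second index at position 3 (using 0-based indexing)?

1 such element

The element at index 3 is 12.
Elements before it: 0, 2, 16
Those larger than 12: 16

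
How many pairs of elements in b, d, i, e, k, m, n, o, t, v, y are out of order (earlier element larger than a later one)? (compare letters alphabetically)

1

Element-by-element contributions:
b → none → 0
d → none → 0
i → e → 1
e → none → 0
k → none → 0
m → none → 0
n → none → 0
o → none → 0
t → none → 0
v → none → 0
y → none → 0
Sum: 0 + 0 + 1 + 0 + 0 + 0 + 0 + 0 + 0 + 0 + 0 = 1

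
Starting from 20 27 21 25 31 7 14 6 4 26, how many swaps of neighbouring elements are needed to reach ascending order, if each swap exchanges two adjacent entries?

The minimum number of adjacent swaps to sort an array equals its inversion count, since every such swap removes exactly one inversion.
Count inversions — for each element, later elements that are smaller:
20: 7, 14, 6, 4 → 4
27: 21, 25, 7, 14, 6, 4, 26 → 7
21: 7, 14, 6, 4 → 4
25: 7, 14, 6, 4 → 4
31: 7, 14, 6, 4, 26 → 5
7: 6, 4 → 2
14: 6, 4 → 2
6: 4 → 1
4: none → 0
26: none → 0
Total inversions: 4 + 7 + 4 + 4 + 5 + 2 + 2 + 1 + 0 + 0 = 29

29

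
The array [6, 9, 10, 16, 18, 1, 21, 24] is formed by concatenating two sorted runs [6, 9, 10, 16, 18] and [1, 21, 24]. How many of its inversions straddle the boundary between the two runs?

Take each right-half value and tally the left-half values above it:
r = 1: 6, 9, 10, 16, 18 → 5
r = 21: none → 0
r = 24: none → 0
Cross-inversions: 5 + 0 + 0 = 5

5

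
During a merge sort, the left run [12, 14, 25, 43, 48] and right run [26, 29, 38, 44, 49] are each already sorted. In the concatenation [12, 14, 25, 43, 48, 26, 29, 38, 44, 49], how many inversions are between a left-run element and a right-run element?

7 split inversions

Count, for every r in R, how many entries of L exceed r:
r = 26: 43, 48 → 2
r = 29: 43, 48 → 2
r = 38: 43, 48 → 2
r = 44: 48 → 1
r = 49: none → 0
Cross-inversions: 2 + 2 + 2 + 1 + 0 = 7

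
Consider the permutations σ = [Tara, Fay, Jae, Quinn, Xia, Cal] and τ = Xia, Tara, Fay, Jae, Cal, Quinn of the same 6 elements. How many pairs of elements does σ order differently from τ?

Assign each item its position (1..6) in the first ordering, then rewrite the second ordering as that position sequence:
positions: Tara→1, Fay→2, Jae→3, Quinn→4, Xia→5, Cal→6
second ordering as positions: [5, 1, 2, 3, 6, 4]
Discordant pairs = inversions in this position sequence.
5: 1, 2, 3, 4 → 4
1: 0
2: 0
3: 0
6: 4 → 1
4: 0
Total: 4 + 0 + 0 + 0 + 1 + 0 = 5

5 discordant pairs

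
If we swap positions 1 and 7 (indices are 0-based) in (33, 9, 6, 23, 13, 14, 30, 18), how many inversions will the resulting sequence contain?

There are 17 inversions.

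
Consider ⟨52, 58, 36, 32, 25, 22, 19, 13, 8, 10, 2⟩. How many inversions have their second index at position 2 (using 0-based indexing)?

The element at index 2 is 36.
Elements before it: 52, 58
Those larger than 36: 52, 58

2 such elements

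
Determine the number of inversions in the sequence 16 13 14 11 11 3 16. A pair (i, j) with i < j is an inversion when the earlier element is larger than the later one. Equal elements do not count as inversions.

Sweep left to right; for each value list the smaller values that follow it:
16: 5
13: 3
14: 3
11: 1
11: 1
3: 0
16: 0
Sum: 5 + 3 + 3 + 1 + 1 + 0 + 0 = 13

There are 13 inversions.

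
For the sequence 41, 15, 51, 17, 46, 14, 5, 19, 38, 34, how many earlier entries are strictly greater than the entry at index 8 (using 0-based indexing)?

The element at index 8 is 38.
Elements before it: 41, 15, 51, 17, 46, 14, 5, 19
Those larger than 38: 41, 51, 46

3 such elements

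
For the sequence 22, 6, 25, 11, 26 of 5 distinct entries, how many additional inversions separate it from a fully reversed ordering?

7

Maximum inversions for 5 distinct elements is C(5, 2) = 5·4/2 = 10.
Current inversions — for each element, count later smaller elements:
22: 2
6: 0
25: 1
11: 0
26: 0
Current total: 2 + 0 + 1 + 0 + 0 = 3
Shortfall: 10 − 3 = 7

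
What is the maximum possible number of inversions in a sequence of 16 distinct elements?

The maximum occurs when the array is in strictly decreasing order: every one of the C(16, 2) pairs is inverted.
C(16, 2) = 16·15/2 = 120

120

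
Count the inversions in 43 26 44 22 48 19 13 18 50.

Element-by-element contributions:
43 → 26, 22, 19, 13, 18 → 5
26 → 22, 19, 13, 18 → 4
44 → 22, 19, 13, 18 → 4
22 → 19, 13, 18 → 3
48 → 19, 13, 18 → 3
19 → 13, 18 → 2
13 → none → 0
18 → none → 0
50 → none → 0
Sum: 5 + 4 + 4 + 3 + 3 + 2 + 0 + 0 + 0 = 21

Out-of-order pairs: 21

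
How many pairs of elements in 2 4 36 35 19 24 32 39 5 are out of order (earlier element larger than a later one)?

13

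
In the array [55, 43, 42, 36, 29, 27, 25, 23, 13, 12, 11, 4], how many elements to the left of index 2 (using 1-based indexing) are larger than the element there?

The element at index 2 is 43.
Elements before it: 55
Those larger than 43: 55

1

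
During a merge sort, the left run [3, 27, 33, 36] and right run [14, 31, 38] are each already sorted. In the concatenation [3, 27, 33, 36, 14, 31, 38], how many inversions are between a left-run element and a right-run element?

Take each right-half value and tally the left-half values above it:
r = 14: 27, 33, 36 → 3
r = 31: 33, 36 → 2
r = 38: none → 0
Cross-inversions: 3 + 2 + 0 = 5

5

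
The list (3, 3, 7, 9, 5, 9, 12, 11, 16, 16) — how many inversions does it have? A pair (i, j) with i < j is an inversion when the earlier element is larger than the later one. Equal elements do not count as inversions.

Element-by-element contributions:
3: 0
3: 0
7: 1
9: 1
5: 0
9: 0
12: 1
11: 0
16: 0
16: 0
Sum: 0 + 0 + 1 + 1 + 0 + 0 + 1 + 0 + 0 + 0 = 3

3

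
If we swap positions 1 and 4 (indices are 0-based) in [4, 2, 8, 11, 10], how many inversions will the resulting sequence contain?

Positions 1 and 4 hold 2 and 10; after swapping, the array is [4, 10, 8, 11, 2].
Count, for each position, how many later elements it exceeds:
4 → 2 → 1
10 → 8, 2 → 2
8 → 2 → 1
11 → 2 → 1
2 → none → 0
Sum: 1 + 2 + 1 + 1 + 0 = 5

5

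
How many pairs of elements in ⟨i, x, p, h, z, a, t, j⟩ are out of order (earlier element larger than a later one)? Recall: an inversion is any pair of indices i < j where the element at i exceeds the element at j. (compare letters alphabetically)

15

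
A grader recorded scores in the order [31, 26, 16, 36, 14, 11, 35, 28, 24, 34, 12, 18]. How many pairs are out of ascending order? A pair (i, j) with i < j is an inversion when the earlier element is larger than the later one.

Element-by-element contributions:
31 → 26, 16, 14, 11, 28, 24, 12, 18 → 8
26 → 16, 14, 11, 24, 12, 18 → 6
16 → 14, 11, 12 → 3
36 → 14, 11, 35, 28, 24, 34, 12, 18 → 8
14 → 11, 12 → 2
11 → none → 0
35 → 28, 24, 34, 12, 18 → 5
28 → 24, 12, 18 → 3
24 → 12, 18 → 2
34 → 12, 18 → 2
12 → none → 0
18 → none → 0
Sum: 8 + 6 + 3 + 8 + 2 + 0 + 5 + 3 + 2 + 2 + 0 + 0 = 39

39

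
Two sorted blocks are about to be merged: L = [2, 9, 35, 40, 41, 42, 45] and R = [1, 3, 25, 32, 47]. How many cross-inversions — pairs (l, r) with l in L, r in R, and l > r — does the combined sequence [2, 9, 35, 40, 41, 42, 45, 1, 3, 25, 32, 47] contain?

For each element r of the right run, count left-run elements greater than r:
r = 1: 2, 9, 35, 40, 41, 42, 45 → 7
r = 3: 9, 35, 40, 41, 42, 45 → 6
r = 25: 35, 40, 41, 42, 45 → 5
r = 32: 35, 40, 41, 42, 45 → 5
r = 47: none → 0
Cross-inversions: 7 + 6 + 5 + 5 + 0 = 23

23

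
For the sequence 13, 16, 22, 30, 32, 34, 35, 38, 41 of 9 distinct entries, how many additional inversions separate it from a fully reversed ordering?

36

Maximum inversions for 9 distinct elements is C(9, 2) = 9·8/2 = 36.
Current inversions — for each element, count later smaller elements:
13: 0
16: 0
22: 0
30: 0
32: 0
34: 0
35: 0
38: 0
41: 0
Current total: 0 + 0 + 0 + 0 + 0 + 0 + 0 + 0 + 0 = 0
Shortfall: 36 − 0 = 36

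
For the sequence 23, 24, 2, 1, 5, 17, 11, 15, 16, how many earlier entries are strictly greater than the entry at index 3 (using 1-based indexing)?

2

The element at index 3 is 2.
Elements before it: 23, 24
Those larger than 2: 23, 24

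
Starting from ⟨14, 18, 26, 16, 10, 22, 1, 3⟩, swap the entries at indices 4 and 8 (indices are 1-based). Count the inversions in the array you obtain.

16 inversions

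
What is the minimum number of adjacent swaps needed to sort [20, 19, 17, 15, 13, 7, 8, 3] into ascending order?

27

The minimum number of adjacent swaps to sort an array equals its inversion count, since every such swap removes exactly one inversion.
Count inversions — for each element, later elements that are smaller:
20: 19, 17, 15, 13, 7, 8, 3 → 7
19: 17, 15, 13, 7, 8, 3 → 6
17: 15, 13, 7, 8, 3 → 5
15: 13, 7, 8, 3 → 4
13: 7, 8, 3 → 3
7: 3 → 1
8: 3 → 1
3: none → 0
Total inversions: 7 + 6 + 5 + 4 + 3 + 1 + 1 + 0 = 27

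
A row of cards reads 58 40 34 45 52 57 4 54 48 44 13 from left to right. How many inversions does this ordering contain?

Count, for each position, how many later elements it exceeds:
58: 10
40: 3
34: 2
45: 3
52: 4
57: 5
4: 0
54: 3
48: 2
44: 1
13: 0
Sum: 10 + 3 + 2 + 3 + 4 + 5 + 0 + 3 + 2 + 1 + 0 = 33

33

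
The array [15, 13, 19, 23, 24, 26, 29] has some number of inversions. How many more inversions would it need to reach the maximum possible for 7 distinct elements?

Maximum inversions for 7 distinct elements is C(7, 2) = 7·6/2 = 21.
Current inversions — for each element, count later smaller elements:
15: 1
13: 0
19: 0
23: 0
24: 0
26: 0
29: 0
Current total: 1 + 0 + 0 + 0 + 0 + 0 + 0 = 1
Shortfall: 21 − 1 = 20

20 inversions short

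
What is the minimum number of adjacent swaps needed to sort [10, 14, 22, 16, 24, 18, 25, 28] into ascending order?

3

The minimum number of adjacent swaps to sort an array equals its inversion count, since every such swap removes exactly one inversion.
Count inversions — for each element, later elements that are smaller:
10: none → 0
14: none → 0
22: 16, 18 → 2
16: none → 0
24: 18 → 1
18: none → 0
25: none → 0
28: none → 0
Total inversions: 0 + 0 + 2 + 0 + 1 + 0 + 0 + 0 = 3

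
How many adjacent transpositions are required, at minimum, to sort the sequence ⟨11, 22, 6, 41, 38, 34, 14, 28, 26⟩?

Each adjacent swap fixes exactly one inversion, so the minimum swap count equals the number of inversions.
Count inversions — for each element, later elements that are smaller:
11: 6 → 1
22: 6, 14 → 2
6: none → 0
41: 38, 34, 14, 28, 26 → 5
38: 34, 14, 28, 26 → 4
34: 14, 28, 26 → 3
14: none → 0
28: 26 → 1
26: none → 0
Total inversions: 1 + 2 + 0 + 5 + 4 + 3 + 0 + 1 + 0 = 16

Swaps: 16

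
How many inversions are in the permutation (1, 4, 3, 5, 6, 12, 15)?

Sweep left to right; for each value list the smaller values that follow it:
1: 0
4: 1
3: 0
5: 0
6: 0
12: 0
15: 0
Sum: 0 + 1 + 0 + 0 + 0 + 0 + 0 = 1

There is 1 inversion.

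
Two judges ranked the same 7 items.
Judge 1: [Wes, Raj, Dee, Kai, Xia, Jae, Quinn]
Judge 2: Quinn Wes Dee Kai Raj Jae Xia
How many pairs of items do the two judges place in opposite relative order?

Assign each item its position (1..7) in the first ordering, then rewrite the second ordering as that position sequence:
positions: Wes→1, Raj→2, Dee→3, Kai→4, Xia→5, Jae→6, Quinn→7
second ordering as positions: [7, 1, 3, 4, 2, 6, 5]
Discordant pairs = inversions in this position sequence.
7: 1, 3, 4, 2, 6, 5 → 6
1: 0
3: 2 → 1
4: 2 → 1
2: 0
6: 5 → 1
5: 0
Total: 6 + 0 + 1 + 1 + 0 + 1 + 0 = 9

9 discordant pairs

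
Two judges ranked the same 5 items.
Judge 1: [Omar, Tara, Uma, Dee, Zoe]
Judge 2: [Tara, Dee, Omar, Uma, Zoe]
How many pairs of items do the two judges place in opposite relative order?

Assign each item its position (1..5) in the first ordering, then rewrite the second ordering as that position sequence:
positions: Omar→1, Tara→2, Uma→3, Dee→4, Zoe→5
second ordering as positions: [2, 4, 1, 3, 5]
Discordant pairs = inversions in this position sequence.
2: 1 → 1
4: 1, 3 → 2
1: 0
3: 0
5: 0
Total: 1 + 2 + 0 + 0 + 0 = 3

3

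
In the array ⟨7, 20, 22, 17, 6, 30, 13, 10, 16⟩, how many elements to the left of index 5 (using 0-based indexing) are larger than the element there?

0

The element at index 5 is 30.
Elements before it: 7, 20, 22, 17, 6
None of them are larger than 30.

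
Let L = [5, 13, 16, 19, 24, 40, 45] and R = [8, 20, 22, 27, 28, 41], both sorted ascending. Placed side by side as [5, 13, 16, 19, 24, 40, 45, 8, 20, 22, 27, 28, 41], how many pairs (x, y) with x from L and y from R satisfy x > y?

For each element r of the right run, count left-run elements greater than r:
r = 8: 13, 16, 19, 24, 40, 45 → 6
r = 20: 24, 40, 45 → 3
r = 22: 24, 40, 45 → 3
r = 27: 40, 45 → 2
r = 28: 40, 45 → 2
r = 41: 45 → 1
Cross-inversions: 6 + 3 + 3 + 2 + 2 + 1 = 17

17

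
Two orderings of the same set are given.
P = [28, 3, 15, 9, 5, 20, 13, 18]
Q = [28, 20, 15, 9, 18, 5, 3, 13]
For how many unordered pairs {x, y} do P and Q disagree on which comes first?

There are 10 disagreeing pairs.

Assign each item its position (1..8) in the first ordering, then rewrite the second ordering as that position sequence:
positions: 28→1, 3→2, 15→3, 9→4, 5→5, 20→6, 13→7, 18→8
second ordering as positions: [1, 6, 3, 4, 8, 5, 2, 7]
Discordant pairs = inversions in this position sequence.
1: 0
6: 3, 4, 5, 2 → 4
3: 2 → 1
4: 2 → 1
8: 5, 2, 7 → 3
5: 2 → 1
2: 0
7: 0
Total: 0 + 4 + 1 + 1 + 3 + 1 + 0 + 0 = 10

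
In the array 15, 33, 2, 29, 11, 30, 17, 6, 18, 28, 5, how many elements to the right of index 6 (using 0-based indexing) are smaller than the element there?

2

The element at index 6 is 17.
Elements after it: 6, 18, 28, 5
Those smaller than 17: 6, 5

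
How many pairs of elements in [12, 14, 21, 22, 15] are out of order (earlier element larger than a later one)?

2 inversions

Out-of-order index pairs (0-indexed):
(2,4): 21 > 15
(3,4): 22 > 15
That's 2 pairs.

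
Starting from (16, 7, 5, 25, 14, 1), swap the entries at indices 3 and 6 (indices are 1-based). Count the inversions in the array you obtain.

Positions 3 and 6 hold 5 and 1; after swapping, the array is [16, 7, 1, 25, 14, 5].
Sweep left to right; for each value list the smaller values that follow it:
16: 4
7: 2
1: 0
25: 2
14: 1
5: 0
Sum: 4 + 2 + 0 + 2 + 1 + 0 = 9

Inversions: 9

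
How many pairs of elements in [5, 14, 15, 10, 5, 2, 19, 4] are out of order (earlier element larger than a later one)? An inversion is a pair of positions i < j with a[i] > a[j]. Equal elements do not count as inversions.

For each element, count later entries that are smaller:
5 → 2, 4 → 2
14 → 10, 5, 2, 4 → 4
15 → 10, 5, 2, 4 → 4
10 → 5, 2, 4 → 3
5 → 2, 4 → 2
2 → none → 0
19 → 4 → 1
4 → none → 0
Sum: 2 + 4 + 4 + 3 + 2 + 0 + 1 + 0 = 16

Inversions: 16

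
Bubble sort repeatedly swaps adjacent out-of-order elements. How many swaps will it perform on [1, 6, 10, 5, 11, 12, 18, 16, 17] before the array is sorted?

4 adjacent swaps

The minimum number of adjacent swaps to sort an array equals its inversion count, since every such swap removes exactly one inversion.
Count inversions — for each element, later elements that are smaller:
1: none → 0
6: 5 → 1
10: 5 → 1
5: none → 0
11: none → 0
12: none → 0
18: 16, 17 → 2
16: none → 0
17: none → 0
Total inversions: 0 + 1 + 1 + 0 + 0 + 0 + 2 + 0 + 0 = 4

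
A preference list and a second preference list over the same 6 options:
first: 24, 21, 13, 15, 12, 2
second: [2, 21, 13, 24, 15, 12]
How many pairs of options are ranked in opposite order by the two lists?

7

Assign each item its position (1..6) in the first ordering, then rewrite the second ordering as that position sequence:
positions: 24→1, 21→2, 13→3, 15→4, 12→5, 2→6
second ordering as positions: [6, 2, 3, 1, 4, 5]
Discordant pairs = inversions in this position sequence.
6: 2, 3, 1, 4, 5 → 5
2: 1 → 1
3: 1 → 1
1: 0
4: 0
5: 0
Total: 5 + 1 + 1 + 0 + 0 + 0 = 7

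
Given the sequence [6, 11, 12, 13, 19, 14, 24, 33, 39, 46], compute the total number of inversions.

1

Count, for each position, how many later elements it exceeds:
6: 0
11: 0
12: 0
13: 0
19: 1
14: 0
24: 0
33: 0
39: 0
46: 0
Sum: 0 + 0 + 0 + 0 + 1 + 0 + 0 + 0 + 0 + 0 = 1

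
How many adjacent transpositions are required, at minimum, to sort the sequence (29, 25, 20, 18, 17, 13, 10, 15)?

The minimum number of adjacent swaps to sort an array equals its inversion count, since every such swap removes exactly one inversion.
Count inversions — for each element, later elements that are smaller:
29: 25, 20, 18, 17, 13, 10, 15 → 7
25: 20, 18, 17, 13, 10, 15 → 6
20: 18, 17, 13, 10, 15 → 5
18: 17, 13, 10, 15 → 4
17: 13, 10, 15 → 3
13: 10 → 1
10: none → 0
15: none → 0
Total inversions: 7 + 6 + 5 + 4 + 3 + 1 + 0 + 0 = 26

There are 26 swaps.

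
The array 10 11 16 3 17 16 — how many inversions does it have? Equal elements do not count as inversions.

Inversions: 4

Element-by-element contributions:
10 → 3 → 1
11 → 3 → 1
16 → 3 → 1
3 → none → 0
17 → 16 → 1
16 → none → 0
Sum: 1 + 1 + 1 + 0 + 1 + 0 = 4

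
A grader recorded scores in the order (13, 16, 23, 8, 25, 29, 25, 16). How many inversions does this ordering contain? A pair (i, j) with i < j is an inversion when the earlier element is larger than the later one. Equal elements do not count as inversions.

8

Element-by-element contributions:
13: 1
16: 1
23: 2
8: 0
25: 1
29: 2
25: 1
16: 0
Sum: 1 + 1 + 2 + 0 + 1 + 2 + 1 + 0 = 8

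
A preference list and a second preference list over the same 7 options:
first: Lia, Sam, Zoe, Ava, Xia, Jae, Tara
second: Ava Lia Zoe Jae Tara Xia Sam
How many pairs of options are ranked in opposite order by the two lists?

9

Assign each item its position (1..7) in the first ordering, then rewrite the second ordering as that position sequence:
positions: Lia→1, Sam→2, Zoe→3, Ava→4, Xia→5, Jae→6, Tara→7
second ordering as positions: [4, 1, 3, 6, 7, 5, 2]
Discordant pairs = inversions in this position sequence.
4: 1, 3, 2 → 3
1: 0
3: 2 → 1
6: 5, 2 → 2
7: 5, 2 → 2
5: 2 → 1
2: 0
Total: 3 + 0 + 1 + 2 + 2 + 1 + 0 = 9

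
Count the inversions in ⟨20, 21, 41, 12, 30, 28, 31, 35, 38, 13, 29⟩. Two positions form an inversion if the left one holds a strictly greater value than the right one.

22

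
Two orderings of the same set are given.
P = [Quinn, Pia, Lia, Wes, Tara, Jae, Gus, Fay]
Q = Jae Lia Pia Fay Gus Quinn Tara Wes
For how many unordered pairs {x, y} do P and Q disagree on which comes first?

16

Assign each item its position (1..8) in the first ordering, then rewrite the second ordering as that position sequence:
positions: Quinn→1, Pia→2, Lia→3, Wes→4, Tara→5, Jae→6, Gus→7, Fay→8
second ordering as positions: [6, 3, 2, 8, 7, 1, 5, 4]
Discordant pairs = inversions in this position sequence.
6: 3, 2, 1, 5, 4 → 5
3: 2, 1 → 2
2: 1 → 1
8: 7, 1, 5, 4 → 4
7: 1, 5, 4 → 3
1: 0
5: 4 → 1
4: 0
Total: 5 + 2 + 1 + 4 + 3 + 0 + 1 + 0 = 16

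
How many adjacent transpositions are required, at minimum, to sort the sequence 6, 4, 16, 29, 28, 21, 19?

Minimum adjacent swaps = number of inversions (each swap of adjacent out-of-order elements removes one inversion and no swap can remove more).
Count inversions — for each element, later elements that are smaller:
6: 4 → 1
4: none → 0
16: none → 0
29: 28, 21, 19 → 3
28: 21, 19 → 2
21: 19 → 1
19: none → 0
Total inversions: 1 + 0 + 0 + 3 + 2 + 1 + 0 = 7

7 adjacent swaps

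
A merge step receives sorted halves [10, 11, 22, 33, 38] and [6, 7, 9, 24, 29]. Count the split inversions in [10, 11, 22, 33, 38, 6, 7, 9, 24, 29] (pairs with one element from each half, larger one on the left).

19 split inversions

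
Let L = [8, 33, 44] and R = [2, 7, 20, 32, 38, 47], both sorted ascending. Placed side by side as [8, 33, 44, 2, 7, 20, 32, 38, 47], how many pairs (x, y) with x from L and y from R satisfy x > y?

11 cross-inversions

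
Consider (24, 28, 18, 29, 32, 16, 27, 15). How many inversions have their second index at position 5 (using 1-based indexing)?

The element at index 5 is 32.
Elements before it: 24, 28, 18, 29
None of them are larger than 32.

0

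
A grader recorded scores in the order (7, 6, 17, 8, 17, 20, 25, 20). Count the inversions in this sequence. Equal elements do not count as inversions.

Inversions: 3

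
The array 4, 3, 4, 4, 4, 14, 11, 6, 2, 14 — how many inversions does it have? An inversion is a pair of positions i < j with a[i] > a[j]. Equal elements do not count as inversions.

For each element, count later entries that are smaller:
4 → 3, 2 → 2
3 → 2 → 1
4 → 2 → 1
4 → 2 → 1
4 → 2 → 1
14 → 11, 6, 2 → 3
11 → 6, 2 → 2
6 → 2 → 1
2 → none → 0
14 → none → 0
Sum: 2 + 1 + 1 + 1 + 1 + 3 + 2 + 1 + 0 + 0 = 12

12 inversions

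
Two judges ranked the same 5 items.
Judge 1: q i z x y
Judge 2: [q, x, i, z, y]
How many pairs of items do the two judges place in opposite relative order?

2

Assign each item its position (1..5) in the first ordering, then rewrite the second ordering as that position sequence:
positions: q→1, i→2, z→3, x→4, y→5
second ordering as positions: [1, 4, 2, 3, 5]
Discordant pairs = inversions in this position sequence.
1: 0
4: 2, 3 → 2
2: 0
3: 0
5: 0
Total: 0 + 2 + 0 + 0 + 0 = 2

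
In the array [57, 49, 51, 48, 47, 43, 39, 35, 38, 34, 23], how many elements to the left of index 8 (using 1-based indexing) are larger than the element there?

The element at index 8 is 35.
Elements before it: 57, 49, 51, 48, 47, 43, 39
Those larger than 35: 57, 49, 51, 48, 47, 43, 39

7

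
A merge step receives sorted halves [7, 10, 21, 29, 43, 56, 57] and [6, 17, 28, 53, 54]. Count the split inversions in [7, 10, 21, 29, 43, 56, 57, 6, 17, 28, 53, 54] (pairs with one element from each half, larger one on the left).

20 split inversions

For each element r of the right run, count left-run elements greater than r:
r = 6: 7, 10, 21, 29, 43, 56, 57 → 7
r = 17: 21, 29, 43, 56, 57 → 5
r = 28: 29, 43, 56, 57 → 4
r = 53: 56, 57 → 2
r = 54: 56, 57 → 2
Cross-inversions: 7 + 5 + 4 + 2 + 2 = 20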